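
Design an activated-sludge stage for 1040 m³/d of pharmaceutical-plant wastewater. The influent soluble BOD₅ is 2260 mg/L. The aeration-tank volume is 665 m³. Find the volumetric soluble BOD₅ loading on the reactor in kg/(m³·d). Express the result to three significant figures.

L_v ≈ 3.53 kg soluble BOD₅/(m³·d)

Volumetric loading L_v = Q·S₀ / V = 1040 × 2260 g/m³ / 665.0 m³ = 3534 g/(m³·d) = 3.534 kg soluble BOD₅/(m³·d).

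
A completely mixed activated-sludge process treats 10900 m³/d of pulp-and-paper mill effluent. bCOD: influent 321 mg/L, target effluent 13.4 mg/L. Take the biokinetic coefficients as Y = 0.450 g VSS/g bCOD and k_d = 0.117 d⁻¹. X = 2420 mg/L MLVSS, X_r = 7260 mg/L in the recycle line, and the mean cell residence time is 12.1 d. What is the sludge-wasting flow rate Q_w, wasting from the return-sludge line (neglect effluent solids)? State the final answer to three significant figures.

Q_w ≈ 86.0 m³/d

Rearranging the biomass balance for a CMAS with decay, V = Y·Q·ΔS·θ_c / [X·(1+k_d θ_c)] = 0.450 × 10900 × (321 − 13.4) × 12.1 / [2420 × (1 + 0.117 × 12.1)] = 1.83×10^7 / 5846 = 3123 m³.
Q_w = (V·X)/(θ_c X_r) = 3123 × 2420 / (12.1 × 7260) = 86.03 m³/d.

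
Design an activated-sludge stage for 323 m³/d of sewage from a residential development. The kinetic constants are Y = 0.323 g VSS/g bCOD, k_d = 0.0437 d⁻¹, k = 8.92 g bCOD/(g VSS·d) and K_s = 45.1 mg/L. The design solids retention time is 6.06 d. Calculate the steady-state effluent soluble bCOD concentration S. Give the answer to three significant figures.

Effluent substrate depends only on kinetics and SRT: S = K_s(1 + k_d θ_c) / [θ_c(Yk − k_d) − 1] = 45.1 × (1 + 0.0437 × 6.06) / [6.06 × (0.323 × 8.92 − 0.0437) − 1] = 57.04 / 16.20 = 3.522 mg/L.

S ≈ 3.52 mg/L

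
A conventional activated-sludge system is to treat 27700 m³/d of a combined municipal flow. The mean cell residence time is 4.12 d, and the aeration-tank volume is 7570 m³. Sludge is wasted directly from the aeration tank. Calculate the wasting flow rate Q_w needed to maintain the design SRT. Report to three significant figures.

Q_w ≈ 1840 m³/d

Wasting from the aeration tank: Q_w = V / θ_c = 7570 / 4.12 = 1837 m³/d.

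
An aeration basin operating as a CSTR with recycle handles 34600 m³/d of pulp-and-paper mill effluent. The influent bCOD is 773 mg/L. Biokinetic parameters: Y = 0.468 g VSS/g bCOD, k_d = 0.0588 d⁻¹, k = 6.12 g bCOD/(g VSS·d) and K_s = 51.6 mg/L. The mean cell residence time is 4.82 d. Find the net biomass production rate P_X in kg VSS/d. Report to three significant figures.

For a completely mixed reactor with recycle the Lawrence–McCarty relation gives S = K_s·(1 + k_d·θ_c) / [θ_c·(Y·k − k_d) − 1] = 51.6 × (1 + 0.0588 × 4.82) / [4.82 × (0.468 × 6.12 − 0.0588) − 1] = 66.22 / 12.52 = 5.289 mg/L.
Y_obs = Y / (1 + k_d θ_c) = 0.468 / (1 + 0.0588 × 4.82) = 0.468 / 1.283 = 0.3647.
Q·(S₀ − S) = 34600 × (773 − 5.29) × 10⁻³ = 26563 kg/d removed.
P_X = Y_obs · Q(S₀ − S) = 0.3647 × 26563 = 9686 kg VSS/d.

P_X ≈ 9690 kg VSS/d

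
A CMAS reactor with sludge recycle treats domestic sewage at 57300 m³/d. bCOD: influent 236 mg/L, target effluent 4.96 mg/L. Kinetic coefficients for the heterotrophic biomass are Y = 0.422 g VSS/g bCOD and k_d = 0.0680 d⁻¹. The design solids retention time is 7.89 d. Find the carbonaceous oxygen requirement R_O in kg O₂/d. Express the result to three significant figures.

R_O ≈ 8080 kg O₂/d

Y_obs = Y / (1 + k_d θ_c) = 0.422 / (1 + 0.0680 × 7.89) = 0.422 / 1.537 = 0.2746.
Q·(S₀ − S) = 57300 × (236 − 4.96) × 10⁻³ = 13239 kg/d removed.
P_X = Y_obs·Q·(S₀ − S) = 0.2746 × 13239 = 3636 kg VSS/d.
Carbonaceous O₂ demand = substrate oxidised − cell-mass equivalent = 13239 − 1.42 × 3636 = 8076 kg O₂/d.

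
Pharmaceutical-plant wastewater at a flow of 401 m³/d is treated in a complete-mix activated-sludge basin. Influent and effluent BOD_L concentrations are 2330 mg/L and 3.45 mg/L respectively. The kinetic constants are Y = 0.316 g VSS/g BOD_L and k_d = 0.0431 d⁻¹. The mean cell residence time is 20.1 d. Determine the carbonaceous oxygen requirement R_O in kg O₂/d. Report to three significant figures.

Observed yield with endogenous decay: Y_obs = Y / (1 + k_d·θ_c) = 0.316 / (1 + 0.0431 × 20.1) = 0.316 / 1.866 = 0.1693 g VSS/g BOD_L.
Substrate removed = Q·(S₀ − S) = 401 m³/d × (2330 − 3.45) g/m³ = 9.33×10^5 g/d = 932.9 kg/d.
P_X = Y_obs·Q·(S₀ − S) = 0.1693 × 932.9 = 158.0 kg VSS/d.
Carbonaceous O₂ demand = substrate oxidised − cell-mass equivalent = 932.9 − 1.42 × 158.0 = 708.6 kg O₂/d.

R_O ≈ 709 kg O₂/d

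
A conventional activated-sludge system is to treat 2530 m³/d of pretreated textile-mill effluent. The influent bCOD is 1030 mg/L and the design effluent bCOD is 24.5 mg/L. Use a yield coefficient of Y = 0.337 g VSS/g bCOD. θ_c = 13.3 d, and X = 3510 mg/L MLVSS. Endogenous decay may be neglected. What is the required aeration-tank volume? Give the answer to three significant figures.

V ≈ 3250 m³

Biomass mass balance (decay neglected): V·X = Y·Q·(S₀ − S)·θ_c, so V = 0.337 × 2530 × (1030 − 24.5) × 13.3 / 3510 = 3248 m³.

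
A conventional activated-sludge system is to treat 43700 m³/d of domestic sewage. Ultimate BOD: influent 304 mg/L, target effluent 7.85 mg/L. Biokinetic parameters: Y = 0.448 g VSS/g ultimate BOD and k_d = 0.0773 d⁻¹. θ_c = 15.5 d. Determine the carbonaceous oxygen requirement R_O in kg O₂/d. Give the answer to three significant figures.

R_O ≈ 9200 kg O₂/d

The observed yield is Y_obs = Y/(1 + k_d·θ_c) = 0.448 / (1 + 0.0773 × 15.5) = 0.448 / 2.198 = 0.2038 g VSS per g ultimate BOD removed.
ΔS = 304 − 7.85 = 296.1 mg/L, so the substrate removal rate is 43700 × 296.1/1000 = 12942 kg ultimate BOD/d.
P_X = Y_obs·Q·(S₀ − S) = 0.2038 × 12942 = 2638 kg VSS/d.
Carbonaceous O₂ demand = substrate oxidised − cell-mass equivalent = 12942 − 1.42 × 2638 = 9196 kg O₂/d.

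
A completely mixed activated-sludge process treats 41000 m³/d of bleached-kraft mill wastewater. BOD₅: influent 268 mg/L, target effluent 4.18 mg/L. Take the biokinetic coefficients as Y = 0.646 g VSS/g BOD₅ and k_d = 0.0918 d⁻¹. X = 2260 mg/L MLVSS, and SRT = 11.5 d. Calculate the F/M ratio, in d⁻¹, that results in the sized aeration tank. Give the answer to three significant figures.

F/M ≈ 0.281 d⁻¹

From the SRT design equation V = Y Q (S₀−S) θ_c / [X (1 + k_d θ_c)] = 0.646 × 41000 × (268 − 4.18) × 11.5 / [2260 × (1 + 0.0918 × 11.5)] = 8.04×10^7 / 4646 = 17296 m³.
F/M = applied load / biomass = Q·S₀/(V·X) = 41000 × 268 / (17296 × 2260) = 0.2811 d⁻¹.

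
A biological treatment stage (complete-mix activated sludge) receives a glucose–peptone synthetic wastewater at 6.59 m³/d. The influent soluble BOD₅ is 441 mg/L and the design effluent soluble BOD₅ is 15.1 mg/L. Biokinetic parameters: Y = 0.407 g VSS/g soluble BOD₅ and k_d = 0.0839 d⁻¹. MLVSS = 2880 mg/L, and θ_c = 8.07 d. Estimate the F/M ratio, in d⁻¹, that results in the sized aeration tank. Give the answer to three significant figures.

From the SRT design equation V = Y Q (S₀−S) θ_c / [X (1 + k_d θ_c)] = 0.407 × 6.59 × (441 − 15.1) × 8.07 / [2880 × (1 + 0.0839 × 8.07)] = 9.22×10^3 / 4830 = 1.909 m³.
Food-to-microorganism ratio F/M = Q S₀ / (V X) = 6.59 × 441 / (1.909 × 2880) = 0.5287 d⁻¹.

F/M ≈ 0.529 d⁻¹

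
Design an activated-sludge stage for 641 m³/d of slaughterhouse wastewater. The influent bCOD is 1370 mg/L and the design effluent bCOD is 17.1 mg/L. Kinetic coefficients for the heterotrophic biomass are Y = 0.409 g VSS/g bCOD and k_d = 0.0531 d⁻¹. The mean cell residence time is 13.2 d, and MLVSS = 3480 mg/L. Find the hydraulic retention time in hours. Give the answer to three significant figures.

From the SRT design equation V = Y Q (S₀−S) θ_c / [X (1 + k_d θ_c)] = 0.409 × 641 × (1370 − 17.1) × 13.2 / [3480 × (1 + 0.0531 × 13.2)] = 4.68×10^6 / 5919 = 791.0 m³.
Hydraulic retention time τ = V/Q = 791.0 / 641 = 1.234 d = 29.61 h.

τ ≈ 29.6 h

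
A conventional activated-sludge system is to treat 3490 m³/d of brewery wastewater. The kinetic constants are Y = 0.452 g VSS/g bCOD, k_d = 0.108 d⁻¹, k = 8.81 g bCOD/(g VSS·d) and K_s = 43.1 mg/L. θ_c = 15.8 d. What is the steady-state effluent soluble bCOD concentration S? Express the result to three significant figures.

S ≈ 1.94 mg/L

From the Monod/SRT balance for a CMAS, S = K_s·(1+k_d θ_c)/[θ_c·(Y k − k_d) − 1] = 43.1 × (1 + 0.108 × 15.8) / [15.8 × (0.452 × 8.81 − 0.108) − 1] = 116.6 / 60.21 = 1.937 mg/L.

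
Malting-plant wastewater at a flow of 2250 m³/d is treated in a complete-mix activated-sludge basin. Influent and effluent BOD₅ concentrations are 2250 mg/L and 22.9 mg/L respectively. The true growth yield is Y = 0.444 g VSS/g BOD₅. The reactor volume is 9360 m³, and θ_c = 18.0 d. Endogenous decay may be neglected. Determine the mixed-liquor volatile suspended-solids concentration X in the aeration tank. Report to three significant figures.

X ≈ 4280 mg/L

From V·X = Y·Q·(S₀ − S)·θ_c (decay neglected): X = 0.444 × 2250 × (2250 − 22.9) × 18.0 / 9360 = 4279 mg/L.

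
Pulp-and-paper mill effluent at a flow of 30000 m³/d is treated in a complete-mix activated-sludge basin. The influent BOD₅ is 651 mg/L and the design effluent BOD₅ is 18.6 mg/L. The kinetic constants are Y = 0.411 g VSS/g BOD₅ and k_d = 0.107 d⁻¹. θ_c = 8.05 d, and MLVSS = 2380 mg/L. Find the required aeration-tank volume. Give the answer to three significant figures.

V ≈ 14200 m³

Rearranging the biomass balance for a CMAS with decay, V = Y·Q·ΔS·θ_c / [X·(1+k_d θ_c)] = 0.411 × 30000 × (651 − 18.6) × 8.05 / [2380 × (1 + 0.107 × 8.05)] = 6.28×10^7 / 4430 = 14169 m³.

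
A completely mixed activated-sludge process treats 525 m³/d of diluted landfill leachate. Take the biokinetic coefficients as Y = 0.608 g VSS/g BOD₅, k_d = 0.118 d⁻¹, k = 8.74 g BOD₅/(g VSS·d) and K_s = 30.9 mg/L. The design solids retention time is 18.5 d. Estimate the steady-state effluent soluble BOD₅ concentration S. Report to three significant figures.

S ≈ 1.03 mg/L

Effluent substrate depends only on kinetics and SRT: S = K_s(1 + k_d θ_c) / [θ_c(Yk − k_d) − 1] = 30.9 × (1 + 0.118 × 18.5) / [18.5 × (0.608 × 8.74 − 0.118) − 1] = 98.35 / 95.12 = 1.034 mg/L.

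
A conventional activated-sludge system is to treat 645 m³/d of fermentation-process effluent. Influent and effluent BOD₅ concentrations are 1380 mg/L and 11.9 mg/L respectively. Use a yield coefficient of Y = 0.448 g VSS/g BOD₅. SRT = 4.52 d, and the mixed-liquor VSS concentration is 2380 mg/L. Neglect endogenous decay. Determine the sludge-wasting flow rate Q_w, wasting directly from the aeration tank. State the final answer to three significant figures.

Q_w ≈ 166 m³/d

Biomass mass balance (decay neglected): V·X = Y·Q·(S₀ − S)·θ_c, so V = 0.448 × 645 × (1380 − 11.9) × 4.52 / 2380 = 750.8 m³.
With mixed-liquor wasting, θ_c = V/Q_w, so Q_w = V/θ_c = 750.8/4.52 = 166.1 m³/d.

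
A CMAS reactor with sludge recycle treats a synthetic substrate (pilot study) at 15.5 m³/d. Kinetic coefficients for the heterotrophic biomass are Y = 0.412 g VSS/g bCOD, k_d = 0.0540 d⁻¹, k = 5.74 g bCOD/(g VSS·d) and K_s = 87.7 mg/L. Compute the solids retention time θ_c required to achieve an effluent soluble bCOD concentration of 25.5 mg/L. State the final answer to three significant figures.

At the target effluent, Y k S/(K_s+S) = 0.412×5.74×25.5/113.2 = 0.5327 d⁻¹.
1/θ_c = 0.5327 − 0.0540 = 0.4787 d⁻¹, so θ_c = 2.089 d.

θ_c ≈ 2.09 d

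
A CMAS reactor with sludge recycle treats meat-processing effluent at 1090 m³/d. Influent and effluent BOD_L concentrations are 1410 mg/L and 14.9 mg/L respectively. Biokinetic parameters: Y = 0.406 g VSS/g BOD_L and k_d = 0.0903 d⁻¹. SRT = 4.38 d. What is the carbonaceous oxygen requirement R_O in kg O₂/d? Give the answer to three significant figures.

Observed yield with endogenous decay: Y_obs = Y / (1 + k_d·θ_c) = 0.406 / (1 + 0.0903 × 4.38) = 0.406 / 1.396 = 0.2909 g VSS/g BOD_L.
ΔS = 1410 − 14.9 = 1395 mg/L, so the substrate removal rate is 1090 × 1395/1000 = 1521 kg BOD_L/d.
P_X = Y_obs·Q·(S₀ − S) = 0.2909 × 1521 = 442.4 kg VSS/d.
Carbonaceous O₂ demand = substrate oxidised − cell-mass equivalent = 1521 − 1.42 × 442.4 = 892.4 kg O₂/d.

R_O ≈ 892 kg O₂/d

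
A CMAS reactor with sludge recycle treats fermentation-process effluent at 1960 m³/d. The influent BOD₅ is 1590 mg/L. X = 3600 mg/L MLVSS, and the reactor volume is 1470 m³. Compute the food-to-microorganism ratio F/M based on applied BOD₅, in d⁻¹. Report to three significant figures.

F/M = applied load / biomass = Q·S₀/(V·X) = 1960 × 1590 / (1470 × 3600) = 0.5889 d⁻¹.

F/M ≈ 0.589 d⁻¹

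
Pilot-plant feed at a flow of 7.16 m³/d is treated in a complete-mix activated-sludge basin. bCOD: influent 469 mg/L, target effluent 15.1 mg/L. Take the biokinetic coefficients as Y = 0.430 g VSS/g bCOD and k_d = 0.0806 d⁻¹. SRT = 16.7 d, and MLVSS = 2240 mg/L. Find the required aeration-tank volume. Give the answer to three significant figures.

Rearranging the biomass balance for a CMAS with decay, V = Y·Q·ΔS·θ_c / [X·(1+k_d θ_c)] = 0.430 × 7.16 × (469 − 15.1) × 16.7 / [2240 × (1 + 0.0806 × 16.7)] = 2.33×10^4 / 5255 = 4.441 m³.

V ≈ 4.44 m³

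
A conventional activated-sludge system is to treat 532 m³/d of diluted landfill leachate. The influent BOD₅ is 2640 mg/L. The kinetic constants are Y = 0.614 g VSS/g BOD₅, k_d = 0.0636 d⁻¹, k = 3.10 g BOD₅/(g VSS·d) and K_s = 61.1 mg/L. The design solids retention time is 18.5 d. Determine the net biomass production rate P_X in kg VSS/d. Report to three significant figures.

P_X ≈ 396 kg VSS/d

For a completely mixed reactor with recycle the Lawrence–McCarty relation gives S = K_s·(1 + k_d·θ_c) / [θ_c·(Y·k − k_d) − 1] = 61.1 × (1 + 0.0636 × 18.5) / [18.5 × (0.614 × 3.10 − 0.0636) − 1] = 133.0 / 33.04 = 4.026 mg/L.
The observed yield is Y_obs = Y/(1 + k_d·θ_c) = 0.614 / (1 + 0.0636 × 18.5) = 0.614 / 2.177 = 0.2821 g VSS per g BOD₅ removed.
Substrate removed = Q·(S₀ − S) = 532 m³/d × (2640 − 4.03) g/m³ = 1.4×10^6 g/d = 1402 kg/d.
P_X = Y_obs · Q(S₀ − S) = 0.2821 × 1402 = 395.6 kg VSS/d.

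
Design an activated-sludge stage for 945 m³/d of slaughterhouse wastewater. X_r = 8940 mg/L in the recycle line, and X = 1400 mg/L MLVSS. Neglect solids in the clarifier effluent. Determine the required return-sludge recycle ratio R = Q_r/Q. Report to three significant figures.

R ≈ 0.186

Solids balance on the clarifier gives (1+R)X = R·X_r, so R = X/(X_r − X) = 1400 / (8940 − 1400) = 0.1857.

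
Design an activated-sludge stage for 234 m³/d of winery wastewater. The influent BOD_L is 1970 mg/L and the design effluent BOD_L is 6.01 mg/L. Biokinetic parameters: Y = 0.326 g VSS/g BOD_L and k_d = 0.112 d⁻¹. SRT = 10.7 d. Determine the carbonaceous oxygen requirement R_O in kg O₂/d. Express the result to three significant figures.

Observed yield with endogenous decay: Y_obs = Y / (1 + k_d·θ_c) = 0.326 / (1 + 0.112 × 10.7) = 0.326 / 2.198 = 0.1483 g VSS/g BOD_L.
Mass of BOD_L removed per day: Q(S₀ − S) = 234 × 1964 g/m³ = 459.6 kg/d.
P_X = Y_obs·Q·(S₀ − S) = 0.1483 × 459.6 = 68.15 kg VSS/d.
R_O = Q·(S₀ − S) − 1.42·P_X = 459.6 − 1.42 × 68.15 = 362.8 kg O₂/d.

R_O ≈ 363 kg O₂/d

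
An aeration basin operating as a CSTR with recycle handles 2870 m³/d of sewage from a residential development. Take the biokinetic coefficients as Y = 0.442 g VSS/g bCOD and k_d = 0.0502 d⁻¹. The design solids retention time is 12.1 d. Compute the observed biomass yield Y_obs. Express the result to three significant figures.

Y_obs = Y / (1 + k_d θ_c) = 0.442 / (1 + 0.0502 × 12.1) = 0.442 / 1.607 = 0.2750.

Y_obs ≈ 0.275 g VSS/g bCOD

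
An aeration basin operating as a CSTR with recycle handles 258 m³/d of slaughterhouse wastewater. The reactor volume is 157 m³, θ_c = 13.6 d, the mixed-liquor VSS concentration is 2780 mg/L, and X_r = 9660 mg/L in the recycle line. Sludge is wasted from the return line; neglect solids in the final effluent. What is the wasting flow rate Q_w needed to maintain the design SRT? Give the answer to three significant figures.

Q_w ≈ 3.32 m³/d

Wasting from the return line (neglecting effluent solids): Q_w = V·X / (θ_c·X_r) = 157.0 × 2780 / (13.6 × 9660) = 3.322 m³/d.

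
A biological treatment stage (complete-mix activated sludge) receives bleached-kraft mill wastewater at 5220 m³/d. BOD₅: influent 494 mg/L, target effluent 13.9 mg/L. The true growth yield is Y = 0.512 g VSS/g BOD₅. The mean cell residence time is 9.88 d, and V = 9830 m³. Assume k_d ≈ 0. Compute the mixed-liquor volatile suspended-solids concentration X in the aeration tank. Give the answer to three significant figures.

Without decay, X = Y Q (S₀−S) θ_c / V = 0.512 × 5220 × (494 − 13.9) × 9.88 / 9830 = 1290 mg/L.

X ≈ 1290 mg/L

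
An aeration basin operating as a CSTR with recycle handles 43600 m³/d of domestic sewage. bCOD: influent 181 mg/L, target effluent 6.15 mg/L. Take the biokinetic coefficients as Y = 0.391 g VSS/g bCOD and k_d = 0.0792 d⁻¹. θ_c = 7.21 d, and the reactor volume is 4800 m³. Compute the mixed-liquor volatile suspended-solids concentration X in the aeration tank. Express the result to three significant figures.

X ≈ 2850 mg/L

Solving the biomass balance for X: X = Y Q (S₀−S) θ_c / [V (1+k_d θ_c)] = 0.391 × 43600 × (181 − 6.15) × 7.21 / [4800 × (1 + 0.0792 × 7.21)] = 2850 mg/L.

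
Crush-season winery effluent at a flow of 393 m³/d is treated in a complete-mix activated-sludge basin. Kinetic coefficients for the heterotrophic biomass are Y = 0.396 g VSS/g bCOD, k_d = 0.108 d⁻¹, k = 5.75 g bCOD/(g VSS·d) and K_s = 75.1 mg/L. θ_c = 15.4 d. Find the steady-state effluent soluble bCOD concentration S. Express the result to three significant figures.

S ≈ 6.17 mg/L

For a completely mixed reactor with recycle the Lawrence–McCarty relation gives S = K_s·(1 + k_d·θ_c) / [θ_c·(Y·k − k_d) − 1] = 75.1 × (1 + 0.108 × 15.4) / [15.4 × (0.396 × 5.75 − 0.108) − 1] = 200.0 / 32.40 = 6.173 mg/L.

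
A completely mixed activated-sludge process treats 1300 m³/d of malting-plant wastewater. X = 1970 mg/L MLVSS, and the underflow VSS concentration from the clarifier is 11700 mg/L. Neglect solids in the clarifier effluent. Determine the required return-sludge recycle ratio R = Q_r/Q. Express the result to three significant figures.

Mass balance around the secondary clarifier (neglecting effluent solids): R = X / (X_r − X) = 1970 / (11700 − 1970) = 0.2025.

R ≈ 0.202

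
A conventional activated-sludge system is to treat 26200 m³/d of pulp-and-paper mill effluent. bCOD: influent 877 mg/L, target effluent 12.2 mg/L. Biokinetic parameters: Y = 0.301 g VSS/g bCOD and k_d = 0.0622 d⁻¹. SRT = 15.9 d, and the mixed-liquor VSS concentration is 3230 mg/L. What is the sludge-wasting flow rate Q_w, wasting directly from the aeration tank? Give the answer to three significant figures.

Rearranging the biomass balance for a CMAS with decay, V = Y·Q·ΔS·θ_c / [X·(1+k_d θ_c)] = 0.301 × 26200 × (877 − 12.2) × 15.9 / [3230 × (1 + 0.0622 × 15.9)] = 1.08×10^8 / 6424 = 16879 m³.
For wasting at MLVSS concentration, Q_w = V/θ_c = 16879/15.9 = 1062 m³/d.

Q_w ≈ 1060 m³/d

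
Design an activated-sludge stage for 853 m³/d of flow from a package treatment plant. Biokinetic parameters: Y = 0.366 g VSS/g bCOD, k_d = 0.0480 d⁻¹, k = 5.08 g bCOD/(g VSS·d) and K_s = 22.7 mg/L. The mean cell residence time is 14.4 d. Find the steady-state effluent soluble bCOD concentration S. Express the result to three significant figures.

S ≈ 1.53 mg/L

For a completely mixed reactor with recycle the Lawrence–McCarty relation gives S = K_s·(1 + k_d·θ_c) / [θ_c·(Y·k − k_d) − 1] = 22.7 × (1 + 0.0480 × 14.4) / [14.4 × (0.366 × 5.08 − 0.0480) − 1] = 38.39 / 25.08 = 1.531 mg/L.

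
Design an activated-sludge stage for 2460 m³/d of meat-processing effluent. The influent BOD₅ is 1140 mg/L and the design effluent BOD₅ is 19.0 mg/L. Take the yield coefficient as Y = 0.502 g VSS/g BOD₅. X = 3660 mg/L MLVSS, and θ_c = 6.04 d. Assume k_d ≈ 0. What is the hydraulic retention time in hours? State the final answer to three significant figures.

τ ≈ 22.3 h

With k_d = 0 the design equation reduces to V = Y Q (S₀−S) θ_c / X = 0.502 × 2460 × (1140 − 19.0) × 6.04 / 3660 = 2285 m³.
Hydraulic retention time τ = V/Q = 2285 / 2460 = 0.9287 d = 22.29 h.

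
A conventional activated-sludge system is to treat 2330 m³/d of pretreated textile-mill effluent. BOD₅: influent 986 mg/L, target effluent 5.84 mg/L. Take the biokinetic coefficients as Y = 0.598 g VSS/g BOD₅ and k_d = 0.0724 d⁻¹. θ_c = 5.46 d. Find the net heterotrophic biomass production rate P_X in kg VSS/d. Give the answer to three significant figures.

P_X ≈ 979 kg VSS/d

The observed yield is Y_obs = Y/(1 + k_d·θ_c) = 0.598 / (1 + 0.0724 × 5.46) = 0.598 / 1.395 = 0.4286 g VSS per g BOD₅ removed.
Substrate removed = Q·(S₀ − S) = 2330 m³/d × (986 − 5.84) g/m³ = 2.28×10^6 g/d = 2284 kg/d.
Net biomass production P_X = Y_obs × Q·(S₀ − S) = 0.4286 × 2284 = 978.8 kg VSS/d.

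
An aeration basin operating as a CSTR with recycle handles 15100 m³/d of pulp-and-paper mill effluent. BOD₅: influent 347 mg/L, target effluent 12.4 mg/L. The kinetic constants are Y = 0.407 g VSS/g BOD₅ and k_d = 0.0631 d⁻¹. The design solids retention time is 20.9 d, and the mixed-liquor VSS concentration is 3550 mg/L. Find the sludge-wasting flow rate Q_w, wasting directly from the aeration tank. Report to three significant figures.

Q_w ≈ 250 m³/d

Rearranging the biomass balance for a CMAS with decay, V = Y·Q·ΔS·θ_c / [X·(1+k_d θ_c)] = 0.407 × 15100 × (347 − 12.4) × 20.9 / [3550 × (1 + 0.0631 × 20.9)] = 4.3×10^7 / 8232 = 5221 m³.
For wasting at MLVSS concentration, Q_w = V/θ_c = 5221/20.9 = 249.8 m³/d.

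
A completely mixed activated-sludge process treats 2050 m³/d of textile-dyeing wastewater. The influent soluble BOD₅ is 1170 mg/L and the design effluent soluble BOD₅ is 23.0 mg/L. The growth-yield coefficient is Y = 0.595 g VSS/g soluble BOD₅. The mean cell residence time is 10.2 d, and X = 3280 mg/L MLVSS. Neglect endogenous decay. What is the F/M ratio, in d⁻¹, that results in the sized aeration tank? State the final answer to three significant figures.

Biomass mass balance (decay neglected): V·X = Y·Q·(S₀ − S)·θ_c, so V = 0.595 × 2050 × (1170 − 23.0) × 10.2 / 3280 = 4351 m³.
F/M = Q·S₀ / (V·X) = 2050 × 1170 / (4351 × 3280) = 0.1681 g soluble BOD₅·(g VSS·d)⁻¹.

F/M ≈ 0.168 d⁻¹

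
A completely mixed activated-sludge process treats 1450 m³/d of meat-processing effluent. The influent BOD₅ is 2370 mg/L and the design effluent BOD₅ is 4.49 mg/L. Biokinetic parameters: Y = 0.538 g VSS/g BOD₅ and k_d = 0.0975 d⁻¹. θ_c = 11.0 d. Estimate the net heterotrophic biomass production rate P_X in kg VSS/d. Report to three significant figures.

Y_obs = Y / (1 + k_d θ_c) = 0.538 / (1 + 0.0975 × 11.0) = 0.538 / 2.072 = 0.2596.
ΔS = 2370 − 4.49 = 2366 mg/L, so the substrate removal rate is 1450 × 2366/1000 = 3430 kg BOD₅/d.
P_X = Y_obs · Q(S₀ − S) = 0.2596 × 3430 = 890.4 kg VSS/d.

P_X ≈ 890 kg VSS/d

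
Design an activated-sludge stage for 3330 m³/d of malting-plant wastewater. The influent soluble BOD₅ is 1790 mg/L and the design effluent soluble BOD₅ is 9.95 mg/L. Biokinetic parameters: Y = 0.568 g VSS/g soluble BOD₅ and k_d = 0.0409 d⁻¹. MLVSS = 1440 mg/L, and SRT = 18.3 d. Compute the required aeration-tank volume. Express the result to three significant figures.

V ≈ 24500 m³

Steady-state biomass mass balance: V·X·(1 + k_d·θ_c) = Y·Q·(S₀ − S)·θ_c, so V = 0.568 × 3330 × (1790 − 9.95) × 18.3 / [1440 × (1 + 0.0409 × 18.3)] = 6.16×10^7 / 2518 = 24471 m³.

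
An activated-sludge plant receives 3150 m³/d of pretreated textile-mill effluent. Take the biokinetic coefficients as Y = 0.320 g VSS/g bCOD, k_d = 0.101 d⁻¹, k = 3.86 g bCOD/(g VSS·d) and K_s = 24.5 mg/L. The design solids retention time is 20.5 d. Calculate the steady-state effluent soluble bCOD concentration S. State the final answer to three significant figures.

S ≈ 3.38 mg/L

From the Monod/SRT balance for a CMAS, S = K_s·(1+k_d θ_c)/[θ_c·(Y k − k_d) − 1] = 24.5 × (1 + 0.101 × 20.5) / [20.5 × (0.320 × 3.86 − 0.101) − 1] = 75.23 / 22.25 = 3.381 mg/L.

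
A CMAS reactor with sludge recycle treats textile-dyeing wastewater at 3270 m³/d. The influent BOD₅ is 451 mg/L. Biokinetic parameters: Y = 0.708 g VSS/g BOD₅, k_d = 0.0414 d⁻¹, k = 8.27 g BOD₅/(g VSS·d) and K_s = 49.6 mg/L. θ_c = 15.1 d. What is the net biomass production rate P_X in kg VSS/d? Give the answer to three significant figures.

Effluent substrate depends only on kinetics and SRT: S = K_s(1 + k_d θ_c) / [θ_c(Yk − k_d) − 1] = 49.6 × (1 + 0.0414 × 15.1) / [15.1 × (0.708 × 8.27 − 0.0414) − 1] = 80.61 / 86.79 = 0.9288 mg/L.
Correct the yield for decay: Y_obs = Y/(1 + k_d θ_c) = 0.708 / (1 + 0.0414 × 15.1) = 0.708 / 1.625 = 0.4357.
Mass of BOD₅ removed per day: Q(S₀ − S) = 3270 × 450.1 g/m³ = 1472 kg/d.
Net biomass production P_X = Y_obs × Q·(S₀ − S) = 0.4357 × 1472 = 641.2 kg VSS/d.

P_X ≈ 641 kg VSS/d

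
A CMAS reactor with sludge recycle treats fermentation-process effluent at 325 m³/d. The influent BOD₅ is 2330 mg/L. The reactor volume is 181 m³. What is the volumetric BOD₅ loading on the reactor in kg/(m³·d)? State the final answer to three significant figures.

L_v ≈ 4.18 kg BOD₅/(m³·d)

Applied BOD₅ load per unit volume = Q·S₀/V = (325 × 2330/1000)/181.0 = 4.184 kg BOD₅·m⁻³·d⁻¹.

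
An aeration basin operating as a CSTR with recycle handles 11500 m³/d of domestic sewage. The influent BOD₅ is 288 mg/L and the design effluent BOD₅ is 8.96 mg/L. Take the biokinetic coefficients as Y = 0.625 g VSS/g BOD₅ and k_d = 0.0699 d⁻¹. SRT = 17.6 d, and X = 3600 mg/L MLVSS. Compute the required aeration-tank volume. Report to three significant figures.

V ≈ 4400 m³

Rearranging the biomass balance for a CMAS with decay, V = Y·Q·ΔS·θ_c / [X·(1+k_d θ_c)] = 0.625 × 11500 × (288 − 8.96) × 17.6 / [3600 × (1 + 0.0699 × 17.6)] = 3.53×10^7 / 8029 = 4396 m³.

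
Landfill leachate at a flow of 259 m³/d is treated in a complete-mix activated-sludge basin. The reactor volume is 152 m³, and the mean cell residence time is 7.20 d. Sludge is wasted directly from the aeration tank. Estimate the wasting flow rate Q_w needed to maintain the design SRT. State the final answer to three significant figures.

With mixed-liquor wasting, θ_c = V/Q_w, so Q_w = V/θ_c = 152.0/7.20 = 21.11 m³/d.

Q_w ≈ 21.1 m³/d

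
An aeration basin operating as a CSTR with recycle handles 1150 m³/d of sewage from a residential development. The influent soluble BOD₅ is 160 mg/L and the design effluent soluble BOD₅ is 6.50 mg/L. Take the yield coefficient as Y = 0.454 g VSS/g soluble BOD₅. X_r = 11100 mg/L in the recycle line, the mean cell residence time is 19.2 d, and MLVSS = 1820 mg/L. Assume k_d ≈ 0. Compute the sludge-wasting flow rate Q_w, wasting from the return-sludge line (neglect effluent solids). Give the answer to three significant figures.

Biomass mass balance (decay neglected): V·X = Y·Q·(S₀ − S)·θ_c, so V = 0.454 × 1150 × (160 − 6.50) × 19.2 / 1820 = 845.5 m³.
Wasting from the return line (neglecting effluent solids): Q_w = V·X / (θ_c·X_r) = 845.5 × 1820 / (19.2 × 11100) = 7.220 m³/d.

Q_w ≈ 7.22 m³/d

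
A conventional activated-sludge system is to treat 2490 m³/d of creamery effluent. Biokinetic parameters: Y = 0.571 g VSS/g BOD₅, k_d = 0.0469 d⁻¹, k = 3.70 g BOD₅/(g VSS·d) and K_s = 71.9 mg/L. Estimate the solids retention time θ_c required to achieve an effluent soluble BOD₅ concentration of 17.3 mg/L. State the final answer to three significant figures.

θ_c ≈ 2.76 d

Specific growth rate at S = 17.3 mg/L: μ = YkS/(K_s+S) = 0.571·3.70·17.3/(71.9+17.3) = 0.4098 d⁻¹.
Then 1/θ_c = μ − k_d = 0.4098 − 0.0469 = 0.3629 d⁻¹, giving θ_c = 2.756 d.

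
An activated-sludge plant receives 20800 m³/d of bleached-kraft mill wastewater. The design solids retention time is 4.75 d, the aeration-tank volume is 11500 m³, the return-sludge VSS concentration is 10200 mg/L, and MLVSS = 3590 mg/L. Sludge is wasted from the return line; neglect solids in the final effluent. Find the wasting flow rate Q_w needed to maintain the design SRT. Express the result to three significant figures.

Q_w ≈ 852 m³/d

Q_w = (V·X)/(θ_c X_r) = 11500 × 3590 / (4.75 × 10200) = 852.1 m³/d.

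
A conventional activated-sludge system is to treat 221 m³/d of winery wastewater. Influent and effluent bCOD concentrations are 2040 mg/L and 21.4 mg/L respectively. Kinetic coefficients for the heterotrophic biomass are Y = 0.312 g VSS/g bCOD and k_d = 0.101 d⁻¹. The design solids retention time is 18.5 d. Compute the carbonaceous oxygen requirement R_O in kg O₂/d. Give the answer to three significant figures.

The observed yield is Y_obs = Y/(1 + k_d·θ_c) = 0.312 / (1 + 0.101 × 18.5) = 0.312 / 2.869 = 0.1088 g VSS per g bCOD removed.
ΔS = 2040 − 21.4 = 2019 mg/L, so the substrate removal rate is 221 × 2019/1000 = 446.1 kg bCOD/d.
P_X = Y_obs·Q·(S₀ − S) = 0.1088 × 446.1 = 48.52 kg VSS/d.
R_O = Q·ΔS − 1.42 P_X = 446.1 − 68.90 = 377.2 kg O₂/d.

R_O ≈ 377 kg O₂/d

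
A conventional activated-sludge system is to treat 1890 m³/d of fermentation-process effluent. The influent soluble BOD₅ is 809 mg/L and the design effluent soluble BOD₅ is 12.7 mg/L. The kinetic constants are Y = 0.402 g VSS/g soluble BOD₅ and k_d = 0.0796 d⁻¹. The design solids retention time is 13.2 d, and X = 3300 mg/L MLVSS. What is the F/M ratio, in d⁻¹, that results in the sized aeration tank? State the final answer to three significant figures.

Steady-state biomass mass balance: V·X·(1 + k_d·θ_c) = Y·Q·(S₀ − S)·θ_c, so V = 0.402 × 1890 × (809 − 12.7) × 13.2 / [3300 × (1 + 0.0796 × 13.2)] = 7.99×10^6 / 6767 = 1180 m³.
Food-to-microorganism ratio F/M = Q S₀ / (V X) = 1890 × 809 / (1180 × 3300) = 0.3926 d⁻¹.

F/M ≈ 0.393 d⁻¹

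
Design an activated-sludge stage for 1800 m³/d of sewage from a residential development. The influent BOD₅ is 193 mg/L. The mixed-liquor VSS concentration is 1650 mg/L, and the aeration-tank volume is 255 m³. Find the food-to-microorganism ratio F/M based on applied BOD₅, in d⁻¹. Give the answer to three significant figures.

Food-to-microorganism ratio F/M = Q S₀ / (V X) = 1800 × 193 / (255.0 × 1650) = 0.8257 d⁻¹.

F/M ≈ 0.826 d⁻¹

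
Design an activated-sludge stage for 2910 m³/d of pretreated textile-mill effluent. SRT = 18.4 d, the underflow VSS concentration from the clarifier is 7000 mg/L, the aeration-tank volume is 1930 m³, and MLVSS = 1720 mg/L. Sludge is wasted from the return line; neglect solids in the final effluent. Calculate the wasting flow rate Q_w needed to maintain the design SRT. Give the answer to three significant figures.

Q_w ≈ 25.8 m³/d

θ_c = V·X/(Q_w·X_r) when wasting from the recycle, so Q_w = V·X/(θ_c·X_r) = 1930 × 1720 / (18.4 × 7000) = 25.77 m³/d.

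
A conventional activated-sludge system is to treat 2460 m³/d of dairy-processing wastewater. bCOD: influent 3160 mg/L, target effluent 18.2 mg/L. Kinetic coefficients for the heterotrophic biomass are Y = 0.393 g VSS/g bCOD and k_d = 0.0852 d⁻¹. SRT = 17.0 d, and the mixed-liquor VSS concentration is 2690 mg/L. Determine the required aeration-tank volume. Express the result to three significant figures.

Steady-state biomass mass balance: V·X·(1 + k_d·θ_c) = Y·Q·(S₀ − S)·θ_c, so V = 0.393 × 2460 × (3160 − 18.2) × 17.0 / [2690 × (1 + 0.0852 × 17.0)] = 5.16×10^7 / 6586 = 7840 m³.

V ≈ 7840 m³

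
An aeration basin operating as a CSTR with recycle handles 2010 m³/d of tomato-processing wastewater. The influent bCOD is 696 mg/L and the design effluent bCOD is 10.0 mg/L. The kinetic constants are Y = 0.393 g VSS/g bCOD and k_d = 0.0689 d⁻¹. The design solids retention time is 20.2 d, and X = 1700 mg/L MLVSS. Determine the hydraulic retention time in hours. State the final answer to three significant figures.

Steady-state biomass mass balance: V·X·(1 + k_d·θ_c) = Y·Q·(S₀ − S)·θ_c, so V = 0.393 × 2010 × (696 − 10.0) × 20.2 / [1700 × (1 + 0.0689 × 20.2)] = 1.09×10^7 / 4066 = 2692 m³.
HRT = V/Q = 2692 m³ / 2010 m³·d⁻¹ = 1.339 d × 24 = 32.14 h.

τ ≈ 32.1 h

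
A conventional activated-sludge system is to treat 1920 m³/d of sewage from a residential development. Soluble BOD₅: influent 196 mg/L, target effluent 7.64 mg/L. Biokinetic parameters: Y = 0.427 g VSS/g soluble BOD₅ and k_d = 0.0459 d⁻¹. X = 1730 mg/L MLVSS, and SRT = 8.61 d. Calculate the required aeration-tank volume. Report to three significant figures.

Steady-state biomass mass balance: V·X·(1 + k_d·θ_c) = Y·Q·(S₀ − S)·θ_c, so V = 0.427 × 1920 × (196 − 7.64) × 8.61 / [1730 × (1 + 0.0459 × 8.61)] = 1.33×10^6 / 2414 = 550.9 m³.

V ≈ 551 m³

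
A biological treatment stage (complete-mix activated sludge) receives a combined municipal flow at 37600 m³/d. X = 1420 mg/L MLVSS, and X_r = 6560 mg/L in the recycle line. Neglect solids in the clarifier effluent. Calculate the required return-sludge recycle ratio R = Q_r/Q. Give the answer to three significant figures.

Mass balance around the secondary clarifier (neglecting effluent solids): R = X / (X_r − X) = 1420 / (6560 − 1420) = 0.2763.

R ≈ 0.276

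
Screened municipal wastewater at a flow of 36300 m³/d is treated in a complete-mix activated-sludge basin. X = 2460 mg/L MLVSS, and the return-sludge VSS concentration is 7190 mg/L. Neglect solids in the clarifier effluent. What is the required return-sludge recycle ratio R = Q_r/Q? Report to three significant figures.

Mass balance around the secondary clarifier (neglecting effluent solids): R = X / (X_r − X) = 2460 / (7190 − 2460) = 0.5201.

R ≈ 0.520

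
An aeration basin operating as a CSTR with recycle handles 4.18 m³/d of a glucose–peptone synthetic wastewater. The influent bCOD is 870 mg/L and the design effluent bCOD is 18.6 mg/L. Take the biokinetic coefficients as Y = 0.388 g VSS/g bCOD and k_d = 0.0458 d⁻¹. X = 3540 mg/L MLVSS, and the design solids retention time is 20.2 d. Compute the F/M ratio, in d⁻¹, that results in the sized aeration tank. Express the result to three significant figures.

Steady-state biomass mass balance: V·X·(1 + k_d·θ_c) = Y·Q·(S₀ − S)·θ_c, so V = 0.388 × 4.18 × (870 − 18.6) × 20.2 / [3540 × (1 + 0.0458 × 20.2)] = 2.79×10^4 / 6815 = 4.093 m³.
Food-to-microorganism ratio F/M = Q S₀ / (V X) = 4.18 × 870 / (4.093 × 3540) = 0.2510 d⁻¹.

F/M ≈ 0.251 d⁻¹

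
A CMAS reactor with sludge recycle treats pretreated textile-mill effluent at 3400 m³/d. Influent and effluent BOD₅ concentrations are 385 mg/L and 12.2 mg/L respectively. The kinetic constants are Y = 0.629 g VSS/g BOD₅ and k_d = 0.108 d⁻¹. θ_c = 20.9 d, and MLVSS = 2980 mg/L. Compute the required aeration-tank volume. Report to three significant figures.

V ≈ 1720 m³

From the SRT design equation V = Y Q (S₀−S) θ_c / [X (1 + k_d θ_c)] = 0.629 × 3400 × (385 − 12.2) × 20.9 / [2980 × (1 + 0.108 × 20.9)] = 1.67×10^7 / 9706 = 1717 m³.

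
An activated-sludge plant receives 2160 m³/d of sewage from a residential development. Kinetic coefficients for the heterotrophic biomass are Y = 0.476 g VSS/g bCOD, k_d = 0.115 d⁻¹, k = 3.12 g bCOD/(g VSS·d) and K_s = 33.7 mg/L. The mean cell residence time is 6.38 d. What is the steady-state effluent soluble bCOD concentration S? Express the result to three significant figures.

S ≈ 7.55 mg/L

For a completely mixed reactor with recycle the Lawrence–McCarty relation gives S = K_s·(1 + k_d·θ_c) / [θ_c·(Y·k − k_d) − 1] = 33.7 × (1 + 0.115 × 6.38) / [6.38 × (0.476 × 3.12 − 0.115) − 1] = 58.43 / 7.741 = 7.547 mg/L.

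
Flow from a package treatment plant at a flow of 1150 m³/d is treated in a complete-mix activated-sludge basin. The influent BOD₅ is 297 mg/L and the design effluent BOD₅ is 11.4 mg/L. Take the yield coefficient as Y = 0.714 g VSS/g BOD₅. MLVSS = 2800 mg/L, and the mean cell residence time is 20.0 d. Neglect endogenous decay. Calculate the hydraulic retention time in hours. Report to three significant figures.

With k_d = 0 the design equation reduces to V = Y Q (S₀−S) θ_c / X = 0.714 × 1150 × (297 − 11.4) × 20.0 / 2800 = 1675 m³.
Hydraulic retention time τ = V/Q = 1675 / 1150 = 1.457 d = 34.96 h.

τ ≈ 35.0 h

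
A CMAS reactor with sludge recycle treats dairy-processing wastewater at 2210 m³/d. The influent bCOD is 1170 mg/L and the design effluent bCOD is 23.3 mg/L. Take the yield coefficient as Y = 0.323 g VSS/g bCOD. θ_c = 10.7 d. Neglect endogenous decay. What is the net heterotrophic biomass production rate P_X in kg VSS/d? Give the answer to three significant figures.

Since k_d ≈ 0, Y_obs = Y = 0.323 g VSS/g bCOD.
Q·(S₀ − S) = 2210 × (1170 − 23.3) × 10⁻³ = 2534 kg/d removed.
P_X = Y_obs · Q(S₀ − S) = 0.3230 × 2534 = 818.5 kg VSS/d.

P_X ≈ 819 kg VSS/d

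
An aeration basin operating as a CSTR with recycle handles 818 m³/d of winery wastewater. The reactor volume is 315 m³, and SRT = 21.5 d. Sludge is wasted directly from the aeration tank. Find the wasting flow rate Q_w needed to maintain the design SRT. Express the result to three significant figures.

Q_w ≈ 14.7 m³/d

With mixed-liquor wasting, θ_c = V/Q_w, so Q_w = V/θ_c = 315.0/21.5 = 14.65 m³/d.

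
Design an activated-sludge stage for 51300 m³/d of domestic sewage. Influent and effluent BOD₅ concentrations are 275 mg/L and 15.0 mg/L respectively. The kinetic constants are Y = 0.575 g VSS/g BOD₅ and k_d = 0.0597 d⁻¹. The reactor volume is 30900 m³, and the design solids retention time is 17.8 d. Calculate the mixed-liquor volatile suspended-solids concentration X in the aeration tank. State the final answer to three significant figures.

From V·X·(1 + k_d·θ_c) = Y·Q·(S₀ − S)·θ_c: X = 0.575 × 51300 × (275 − 15.0) × 17.8 / [30900 × (1 + 0.0597 × 17.8)] = 2142 mg/L.

X ≈ 2140 mg/L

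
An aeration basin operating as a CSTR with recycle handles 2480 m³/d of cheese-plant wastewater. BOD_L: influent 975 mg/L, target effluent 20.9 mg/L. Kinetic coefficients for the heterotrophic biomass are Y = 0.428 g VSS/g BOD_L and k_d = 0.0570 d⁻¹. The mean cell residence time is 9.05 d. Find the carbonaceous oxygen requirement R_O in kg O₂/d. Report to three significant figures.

R_O ≈ 1420 kg O₂/d

Y_obs = Y / (1 + k_d θ_c) = 0.428 / (1 + 0.0570 × 9.05) = 0.428 / 1.516 = 0.2823.
Q·(S₀ − S) = 2480 × (975 − 20.9) × 10⁻³ = 2366 kg/d removed.
P_X = Y_obs·Q·(S₀ − S) = 0.2823 × 2366 = 668.1 kg VSS/d.
Carbonaceous O₂ demand = substrate oxidised − cell-mass equivalent = 2366 − 1.42 × 668.1 = 1417 kg O₂/d.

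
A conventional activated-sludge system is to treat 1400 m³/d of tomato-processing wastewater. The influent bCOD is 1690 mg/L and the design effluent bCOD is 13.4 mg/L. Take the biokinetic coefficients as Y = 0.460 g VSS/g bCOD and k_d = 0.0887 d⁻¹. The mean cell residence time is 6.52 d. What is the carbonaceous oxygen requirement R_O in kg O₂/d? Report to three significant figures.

The observed yield is Y_obs = Y/(1 + k_d·θ_c) = 0.460 / (1 + 0.0887 × 6.52) = 0.460 / 1.578 = 0.2914 g VSS per g bCOD removed.
Mass of bCOD removed per day: Q(S₀ − S) = 1400 × 1677 g/m³ = 2347 kg/d.
P_X = Y_obs·Q·(S₀ − S) = 0.2914 × 2347 = 684.1 kg VSS/d.
R_O = Q·ΔS − 1.42 P_X = 2347 − 971.4 = 1376 kg O₂/d.

R_O ≈ 1380 kg O₂/d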